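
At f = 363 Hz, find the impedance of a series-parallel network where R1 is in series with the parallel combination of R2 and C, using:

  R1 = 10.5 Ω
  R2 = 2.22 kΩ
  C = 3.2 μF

Step 1 — Angular frequency: ω = 2π·f = 2π·363 = 2281 rad/s.
Step 2 — Component impedances:
  R1: Z = R = 10.5 Ω
  R2: Z = R = 2220 Ω
  C: Z = 1/(jωC) = -j/(ω·C) = 0 - j137 Ω
Step 3 — Parallel branch: R2 || C = 1/(1/R2 + 1/C) = 8.424 - j136.5 Ω.
Step 4 — Series with R1: Z_total = R1 + (R2 || C) = 18.92 - j136.5 Ω = 137.8∠-82.1° Ω.

Z = 18.92 - j136.5 Ω = 137.8∠-82.1° Ω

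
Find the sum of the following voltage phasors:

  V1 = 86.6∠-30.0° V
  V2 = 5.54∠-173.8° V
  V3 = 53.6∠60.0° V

Step 1 — Convert each phasor to rectangular form:
  V1 = 86.6·(cos(-30.0°) + j·sin(-30.0°)) = 75 - j43.3 V
  V2 = 5.54·(cos(-173.8°) + j·sin(-173.8°)) = -5.508 - j0.5983 V
  V3 = 53.6·(cos(60.0°) + j·sin(60.0°)) = 26.8 + j46.42 V
Step 2 — Sum components: V_total = 96.29 + j2.521 V.
Step 3 — Convert to polar: |V_total| = 96.32 V, ∠V_total = 1.5°.

V_total = 96.32∠1.5° V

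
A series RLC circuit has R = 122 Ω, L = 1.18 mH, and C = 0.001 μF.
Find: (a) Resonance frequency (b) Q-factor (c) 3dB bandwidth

Step 1 — Resonance condition Im(Z)=0 gives ω₀ = 1/√(LC).
Step 2 — ω₀ = 1/√(0.00118·1e-09) = 9.206e+05 rad/s.
Step 3 — f₀ = ω₀/(2π) = 1.465e+05 Hz.
Step 4 — Series Q: Q = ω₀L/R = 9.206e+05·0.00118/122 = 8.904.
Step 5 — 3dB bandwidth: Δω = ω₀/Q = 1.034e+05 rad/s; BW = Δω/(2π) = 1.646e+04 Hz.

(a) f₀ = 1.465e+05 Hz  (b) Q = 8.904  (c) BW = 1.646e+04 Hz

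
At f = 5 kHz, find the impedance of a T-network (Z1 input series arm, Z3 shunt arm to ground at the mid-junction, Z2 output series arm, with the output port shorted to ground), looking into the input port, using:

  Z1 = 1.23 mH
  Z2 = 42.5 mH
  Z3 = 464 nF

Step 1 — Angular frequency: ω = 2π·f = 2π·5000 = 3.142e+04 rad/s.
Step 2 — Component impedances:
  Z1: Z = jωL = j·3.142e+04·0.00123 = 0 + j38.64 Ω
  Z2: Z = jωL = j·3.142e+04·0.0425 = 0 + j1335 Ω
  Z3: Z = 1/(jωC) = -j/(ω·C) = 0 - j68.6 Ω
Step 3 — With the output port shorted to ground, the output series arm Z2 runs from the junction to ground; the shunt arm Z3 also runs from the junction to ground. They appear in parallel: Z3 || Z2 = 0 - j72.32 Ω.
Step 4 — Series with input arm Z1: Z_in = Z1 + (Z3 || Z2) = 0 - j33.68 Ω = 33.68∠-90.0° Ω.

Z = 0 - j33.68 Ω = 33.68∠-90.0° Ω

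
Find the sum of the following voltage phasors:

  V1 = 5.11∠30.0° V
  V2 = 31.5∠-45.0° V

Step 1 — Convert each phasor to rectangular form:
  V1 = 5.11·(cos(30.0°) + j·sin(30.0°)) = 4.425 + j2.555 V
  V2 = 31.5·(cos(-45.0°) + j·sin(-45.0°)) = 22.27 - j22.27 V
Step 2 — Sum components: V_total = 26.7 - j19.72 V.
Step 3 — Convert to polar: |V_total| = 33.19 V, ∠V_total = -36.4°.

V_total = 33.19∠-36.4° V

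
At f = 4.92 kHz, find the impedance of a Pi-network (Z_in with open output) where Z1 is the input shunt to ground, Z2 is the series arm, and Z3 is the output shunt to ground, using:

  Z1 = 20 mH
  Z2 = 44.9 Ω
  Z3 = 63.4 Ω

Step 1 — Angular frequency: ω = 2π·f = 2π·4920 = 3.091e+04 rad/s.
Step 2 — Component impedances:
  Z1: Z = jωL = j·3.091e+04·0.02 = 0 + j618.3 Ω
  Z2: Z = R = 44.9 Ω
  Z3: Z = R = 63.4 Ω
Step 3 — With open output, the series arm Z2 and the output shunt Z3 appear in series to ground: Z2 + Z3 = 108.3 Ω.
Step 4 — Parallel with input shunt Z1: Z_in = Z1 || (Z2 + Z3) = 105.1 + j18.41 Ω = 106.7∠9.9° Ω.

Z = 105.1 + j18.41 Ω = 106.7∠9.9° Ω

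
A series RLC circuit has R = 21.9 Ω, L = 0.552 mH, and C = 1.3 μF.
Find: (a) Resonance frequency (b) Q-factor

Step 1 — Resonance condition Im(Z)=0 gives ω₀ = 1/√(LC).
Step 2 — ω₀ = 1/√(0.000552·1.3e-06) = 3.733e+04 rad/s.
Step 3 — f₀ = ω₀/(2π) = 5941 Hz.
Step 4 — Series Q: Q = ω₀L/R = 3.733e+04·0.000552/21.9 = 0.9409.

(a) f₀ = 5941 Hz  (b) Q = 0.9409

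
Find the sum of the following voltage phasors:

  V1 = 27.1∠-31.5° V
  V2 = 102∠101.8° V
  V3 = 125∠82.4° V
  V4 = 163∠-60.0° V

Step 1 — Convert each phasor to rectangular form:
  V1 = 27.1·(cos(-31.5°) + j·sin(-31.5°)) = 23.11 - j14.16 V
  V2 = 102·(cos(101.8°) + j·sin(101.8°)) = -20.86 + j99.84 V
  V3 = 125·(cos(82.4°) + j·sin(82.4°)) = 16.53 + j123.9 V
  V4 = 163·(cos(-60.0°) + j·sin(-60.0°)) = 81.5 - j141.2 V
Step 2 — Sum components: V_total = 100.3 + j68.42 V.
Step 3 — Convert to polar: |V_total| = 121.4 V, ∠V_total = 34.3°.

V_total = 121.4∠34.3° V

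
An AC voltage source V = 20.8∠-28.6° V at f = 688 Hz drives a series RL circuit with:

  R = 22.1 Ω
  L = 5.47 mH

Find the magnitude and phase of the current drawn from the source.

Step 1 — Angular frequency: ω = 2π·f = 2π·688 = 4323 rad/s.
Step 2 — Component impedances:
  R: Z = R = 22.1 Ω
  L: Z = jωL = j·4323·0.00547 = 0 + j23.65 Ω
Step 3 — Series combination: Z_total = R + L = 22.1 + j23.65 Ω = 32.37∠46.9° Ω.
Step 4 — Source phasor: V = 20.8∠-28.6° V = 18.26 - j9.957 V.
Step 5 — Ohm's law: I = V / Z_total = (18.26 - j9.957) / (22.1 + j23.65) = 0.1605 - j0.6223 A.
Step 6 — Convert to polar: |I| = 0.6427 A, ∠I = -75.5°.

I = 0.6427∠-75.5° A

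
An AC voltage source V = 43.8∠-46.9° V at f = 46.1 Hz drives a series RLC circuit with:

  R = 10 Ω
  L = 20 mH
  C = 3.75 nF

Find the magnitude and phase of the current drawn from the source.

Step 1 — Angular frequency: ω = 2π·f = 2π·46.1 = 289.7 rad/s.
Step 2 — Component impedances:
  R: Z = R = 10 Ω
  L: Z = jωL = j·289.7·0.02 = 0 + j5.793 Ω
  C: Z = 1/(jωC) = -j/(ω·C) = 0 - j9.206e+05 Ω
Step 3 — Series combination: Z_total = R + L + C = 10 - j9.206e+05 Ω = 9.206e+05∠-90.0° Ω.
Step 4 — Source phasor: V = 43.8∠-46.9° V = 29.93 - j31.98 V.
Step 5 — Ohm's law: I = V / Z_total = (29.93 - j31.98) / (10 - j9.206e+05) = 3.474e-05 + j3.251e-05 A.
Step 6 — Convert to polar: |I| = 4.758e-05 A, ∠I = 43.1°.

I = 4.758e-05∠43.1° A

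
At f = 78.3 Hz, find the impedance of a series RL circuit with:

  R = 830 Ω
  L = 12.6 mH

Step 1 — Angular frequency: ω = 2π·f = 2π·78.3 = 492 rad/s.
Step 2 — Component impedances:
  R: Z = R = 830 Ω
  L: Z = jωL = j·492·0.0126 = 0 + j6.199 Ω
Step 3 — Series combination: Z_total = R + L = 830 + j6.199 Ω = 830∠0.4° Ω.

Z = 830 + j6.199 Ω = 830∠0.4° Ω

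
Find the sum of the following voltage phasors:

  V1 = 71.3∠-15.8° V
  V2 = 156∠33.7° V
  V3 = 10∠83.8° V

Step 1 — Convert each phasor to rectangular form:
  V1 = 71.3·(cos(-15.8°) + j·sin(-15.8°)) = 68.61 - j19.41 V
  V2 = 156·(cos(33.7°) + j·sin(33.7°)) = 129.8 + j86.56 V
  V3 = 10·(cos(83.8°) + j·sin(83.8°)) = 1.08 + j9.942 V
Step 2 — Sum components: V_total = 199.5 + j77.08 V.
Step 3 — Convert to polar: |V_total| = 213.8 V, ∠V_total = 21.1°.

V_total = 213.8∠21.1° V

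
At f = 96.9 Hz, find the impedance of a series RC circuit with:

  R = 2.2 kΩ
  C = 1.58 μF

Step 1 — Angular frequency: ω = 2π·f = 2π·96.9 = 608.8 rad/s.
Step 2 — Component impedances:
  R: Z = R = 2200 Ω
  C: Z = 1/(jωC) = -j/(ω·C) = 0 - j1040 Ω
Step 3 — Series combination: Z_total = R + C = 2200 - j1040 Ω = 2433∠-25.3° Ω.

Z = 2200 - j1040 Ω = 2433∠-25.3° Ω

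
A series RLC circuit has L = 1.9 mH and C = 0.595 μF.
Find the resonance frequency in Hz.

Step 1 — Resonance condition Im(Z)=0 gives ω₀ = 1/√(LC).
Step 2 — ω₀ = 1/√(0.0019·5.95e-07) = 2.974e+04 rad/s.
Step 3 — f₀ = ω₀/(2π) = 4734 Hz.

f₀ = 4734 Hz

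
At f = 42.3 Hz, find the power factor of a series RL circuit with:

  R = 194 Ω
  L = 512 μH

Step 1 — Angular frequency: ω = 2π·f = 2π·42.3 = 265.8 rad/s.
Step 2 — Component impedances:
  R: Z = R = 194 Ω
  L: Z = jωL = j·265.8·0.000512 = 0 + j0.1361 Ω
Step 3 — Series combination: Z_total = R + L = 194 + j0.1361 Ω = 194∠0.0° Ω.
Step 4 — Power factor: PF = cos(φ) = Re(Z)/|Z| = 194/194 = 1.
Step 5 — Type: Im(Z) = 0.1361 ⇒ lagging (phase φ = 0.0°).

PF = 1 (lagging, φ = 0.0°)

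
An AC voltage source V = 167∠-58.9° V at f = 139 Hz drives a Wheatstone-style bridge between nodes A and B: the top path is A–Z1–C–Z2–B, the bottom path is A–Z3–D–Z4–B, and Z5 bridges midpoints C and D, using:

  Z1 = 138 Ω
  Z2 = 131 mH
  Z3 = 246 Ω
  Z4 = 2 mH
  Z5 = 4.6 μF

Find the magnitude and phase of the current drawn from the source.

Step 1 — Angular frequency: ω = 2π·f = 2π·139 = 873.4 rad/s.
Step 2 — Component impedances:
  Z1: Z = R = 138 Ω
  Z2: Z = jωL = j·873.4·0.131 = 0 + j114.4 Ω
  Z3: Z = R = 246 Ω
  Z4: Z = jωL = j·873.4·0.002 = 0 + j1.747 Ω
  Z5: Z = 1/(jωC) = -j/(ω·C) = 0 - j248.9 Ω
Step 3 — Bridge requires nodal analysis (the Z5 bridge couples midpoints C and D, so the two paths cannot be reduced to a simple series/parallel combination). Setting node B to ground and injecting 1 A at node A, the 3-node admittance system at A, C, D solves to V_A = Z_AB = 125 + j66.21 Ω = 141.4∠27.9° Ω.
Step 4 — Source phasor: V = 167∠-58.9° V = 86.26 - j143 V.
Step 5 — Ohm's law: I = V / Z_total = (86.26 - j143) / (125 + j66.21) = 0.06565 - j1.179 A.
Step 6 — Convert to polar: |I| = 1.181 A, ∠I = -86.8°.

I = 1.181∠-86.8° A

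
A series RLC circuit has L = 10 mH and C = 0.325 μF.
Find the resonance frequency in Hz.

Step 1 — Resonance condition Im(Z)=0 gives ω₀ = 1/√(LC).
Step 2 — ω₀ = 1/√(0.01·3.25e-07) = 1.754e+04 rad/s.
Step 3 — f₀ = ω₀/(2π) = 2792 Hz.

f₀ = 2792 Hz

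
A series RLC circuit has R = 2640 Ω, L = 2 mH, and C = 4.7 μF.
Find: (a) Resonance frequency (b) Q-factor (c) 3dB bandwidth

Step 1 — Resonance condition Im(Z)=0 gives ω₀ = 1/√(LC).
Step 2 — ω₀ = 1/√(0.002·4.7e-06) = 1.031e+04 rad/s.
Step 3 — f₀ = ω₀/(2π) = 1642 Hz.
Step 4 — Series Q: Q = ω₀L/R = 1.031e+04·0.002/2640 = 0.007814.
Step 5 — 3dB bandwidth: Δω = ω₀/Q = 1.32e+06 rad/s; BW = Δω/(2π) = 2.101e+05 Hz.

(a) f₀ = 1642 Hz  (b) Q = 0.007814  (c) BW = 2.101e+05 Hz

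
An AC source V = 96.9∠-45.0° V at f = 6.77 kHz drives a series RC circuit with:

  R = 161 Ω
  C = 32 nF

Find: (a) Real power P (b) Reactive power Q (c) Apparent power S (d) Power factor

Step 1 — Angular frequency: ω = 2π·f = 2π·6770 = 4.254e+04 rad/s.
Step 2 — Component impedances:
  R: Z = R = 161 Ω
  C: Z = 1/(jωC) = -j/(ω·C) = 0 - j734.7 Ω
Step 3 — Series combination: Z_total = R + C = 161 - j734.7 Ω = 752.1∠-77.6° Ω.
Step 4 — Source phasor: V = 96.9∠-45.0° V = 68.52 - j68.52 V.
Step 5 — Current: I = V / Z = 0.1085 + j0.06949 A = 0.1288∠32.6° A.
Step 6 — Complex power: S = V·I* = 2.673 - j12.2 VA.
Step 7 — Real power: P = Re(S) = 2.673 W.
Step 8 — Reactive power: Q = Im(S) = -12.2 VAR.
Step 9 — Apparent power: |S| = 12.48 VA.
Step 10 — Power factor: PF = P/|S| = 0.2141 (leading).

(a) P = 2.673 W  (b) Q = -12.2 VAR  (c) S = 12.48 VA  (d) PF = 0.2141 (leading)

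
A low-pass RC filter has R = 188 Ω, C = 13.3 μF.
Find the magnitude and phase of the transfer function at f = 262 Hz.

Step 1 — Angular frequency: ω = 2π·262 = 1646 rad/s.
Step 2 — Transfer function: H(jω) = 1/(1 + jωRC).
Step 3 — Denominator: 1 + jωRC = 1 + j·1646·188·1.33e-05 = 1 + j4.116.
Step 4 — H = 0.05573 - j0.2294.
Step 5 — Magnitude: |H| = 0.2361 (-12.5 dB); phase: φ = -76.3°.

|H| = 0.2361 (-12.5 dB), φ = -76.3°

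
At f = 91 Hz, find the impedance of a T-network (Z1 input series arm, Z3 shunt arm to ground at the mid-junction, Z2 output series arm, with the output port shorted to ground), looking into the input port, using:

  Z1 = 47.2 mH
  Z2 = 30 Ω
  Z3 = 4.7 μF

Step 1 — Angular frequency: ω = 2π·f = 2π·91 = 571.8 rad/s.
Step 2 — Component impedances:
  Z1: Z = jωL = j·571.8·0.0472 = 0 + j26.99 Ω
  Z2: Z = R = 30 Ω
  Z3: Z = 1/(jωC) = -j/(ω·C) = 0 - j372.1 Ω
Step 3 — With the output port shorted to ground, the output series arm Z2 runs from the junction to ground; the shunt arm Z3 also runs from the junction to ground. They appear in parallel: Z3 || Z2 = 29.81 - j2.403 Ω.
Step 4 — Series with input arm Z1: Z_in = Z1 + (Z3 || Z2) = 29.81 + j24.58 Ω = 38.64∠39.5° Ω.

Z = 29.81 + j24.58 Ω = 38.64∠39.5° Ω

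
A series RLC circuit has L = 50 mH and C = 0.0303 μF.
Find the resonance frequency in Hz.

Step 1 — Resonance condition Im(Z)=0 gives ω₀ = 1/√(LC).
Step 2 — ω₀ = 1/√(0.05·3.03e-08) = 2.569e+04 rad/s.
Step 3 — f₀ = ω₀/(2π) = 4089 Hz.

f₀ = 4089 Hz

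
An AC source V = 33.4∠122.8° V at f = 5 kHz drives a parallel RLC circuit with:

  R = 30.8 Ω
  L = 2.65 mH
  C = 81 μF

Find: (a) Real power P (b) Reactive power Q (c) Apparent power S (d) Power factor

Step 1 — Angular frequency: ω = 2π·f = 2π·5000 = 3.142e+04 rad/s.
Step 2 — Component impedances:
  R: Z = R = 30.8 Ω
  L: Z = jωL = j·3.142e+04·0.00265 = 0 + j83.25 Ω
  C: Z = 1/(jωC) = -j/(ω·C) = 0 - j0.393 Ω
Step 3 — Parallel combination: 1/Z_total = 1/R + 1/L + 1/C; Z_total = 0.005061 - j0.3948 Ω = 0.3948∠-89.3° Ω.
Step 4 — Source phasor: V = 33.4∠122.8° V = -18.09 + j28.07 V.
Step 5 — Current: I = V / Z = -71.69 - j44.91 A = 84.6∠-147.9° A.
Step 6 — Complex power: S = V·I* = 36.22 - j2825 VA.
Step 7 — Real power: P = Re(S) = 36.22 W.
Step 8 — Reactive power: Q = Im(S) = -2825 VAR.
Step 9 — Apparent power: |S| = 2826 VA.
Step 10 — Power factor: PF = P/|S| = 0.01282 (leading).

(a) P = 36.22 W  (b) Q = -2825 VAR  (c) S = 2826 VA  (d) PF = 0.01282 (leading)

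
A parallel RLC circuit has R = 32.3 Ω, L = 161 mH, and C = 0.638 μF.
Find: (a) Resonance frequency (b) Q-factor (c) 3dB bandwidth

Step 1 — Resonance: ω₀ = 1/√(LC) = 1/√(0.161·6.38e-07) = 3120 rad/s.
Step 2 — f₀ = ω₀/(2π) = 496.6 Hz.
Step 3 — Parallel Q: Q = R/(ω₀L) = 32.3/(3120·0.161) = 0.0643.
Step 4 — Bandwidth: Δω = ω₀/Q = 4.853e+04 rad/s; BW = Δω/(2π) = 7723 Hz.

(a) f₀ = 496.6 Hz  (b) Q = 0.0643  (c) BW = 7723 Hz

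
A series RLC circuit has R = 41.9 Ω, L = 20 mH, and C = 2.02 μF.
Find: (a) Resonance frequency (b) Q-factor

Step 1 — Resonance condition Im(Z)=0 gives ω₀ = 1/√(LC).
Step 2 — ω₀ = 1/√(0.02·2.02e-06) = 4975 rad/s.
Step 3 — f₀ = ω₀/(2π) = 791.8 Hz.
Step 4 — Series Q: Q = ω₀L/R = 4975·0.02/41.9 = 2.375.

(a) f₀ = 791.8 Hz  (b) Q = 2.375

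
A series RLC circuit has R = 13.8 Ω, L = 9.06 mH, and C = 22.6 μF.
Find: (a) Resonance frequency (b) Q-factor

Step 1 — Resonance condition Im(Z)=0 gives ω₀ = 1/√(LC).
Step 2 — ω₀ = 1/√(0.00906·2.26e-05) = 2210 rad/s.
Step 3 — f₀ = ω₀/(2π) = 351.7 Hz.
Step 4 — Series Q: Q = ω₀L/R = 2210·0.00906/13.8 = 1.451.

(a) f₀ = 351.7 Hz  (b) Q = 1.451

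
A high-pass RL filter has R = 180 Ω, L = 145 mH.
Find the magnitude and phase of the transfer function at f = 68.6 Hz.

Step 1 — Angular frequency: ω = 2π·68.6 = 431 rad/s.
Step 2 — Transfer function: H(jω) = jωL/(R + jωL).
Step 3 — Numerator jωL = j·62.5; denominator R + jωL = 180 + j62.5.
Step 4 — H = 0.1076 + j0.3099.
Step 5 — Magnitude: |H| = 0.328 (-9.7 dB); phase: φ = 70.9°.

|H| = 0.328 (-9.7 dB), φ = 70.9°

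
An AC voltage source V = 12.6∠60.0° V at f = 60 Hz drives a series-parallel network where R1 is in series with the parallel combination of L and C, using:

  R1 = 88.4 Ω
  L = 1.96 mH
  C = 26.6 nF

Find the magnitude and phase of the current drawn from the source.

Step 1 — Angular frequency: ω = 2π·f = 2π·60 = 377 rad/s.
Step 2 — Component impedances:
  R1: Z = R = 88.4 Ω
  L: Z = jωL = j·377·0.00196 = 0 + j0.7389 Ω
  C: Z = 1/(jωC) = -j/(ω·C) = 0 - j9.972e+04 Ω
Step 3 — Parallel branch: L || C = 1/(1/L + 1/C) = 0 + j0.7389 Ω.
Step 4 — Series with R1: Z_total = R1 + (L || C) = 88.4 + j0.7389 Ω = 88.4∠0.5° Ω.
Step 5 — Source phasor: V = 12.6∠60.0° V = 6.3 + j10.91 V.
Step 6 — Ohm's law: I = V / Z_total = (6.3 + j10.91) / (88.4 + j0.7389) = 0.07229 + j0.1228 A.
Step 7 — Convert to polar: |I| = 0.1425 A, ∠I = 59.5°.

I = 0.1425∠59.5° A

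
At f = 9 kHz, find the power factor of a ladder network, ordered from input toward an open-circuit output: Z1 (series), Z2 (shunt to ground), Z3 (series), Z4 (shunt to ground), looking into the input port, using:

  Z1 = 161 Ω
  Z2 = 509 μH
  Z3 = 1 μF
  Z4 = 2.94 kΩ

Step 1 — Angular frequency: ω = 2π·f = 2π·9000 = 5.655e+04 rad/s.
Step 2 — Component impedances:
  Z1: Z = R = 161 Ω
  Z2: Z = jωL = j·5.655e+04·0.000509 = 0 + j28.78 Ω
  Z3: Z = 1/(jωC) = -j/(ω·C) = 0 - j17.68 Ω
  Z4: Z = R = 2940 Ω
Step 3 — Ladder network (open output): work backward from the far end, alternating series and parallel combinations. Z_in = 161.3 + j28.78 Ω = 163.8∠10.1° Ω.
Step 4 — Power factor: PF = cos(φ) = Re(Z)/|Z| = 161.28/163.83 = 0.9844.
Step 5 — Type: Im(Z) = 28.78 ⇒ lagging (phase φ = 10.1°).

PF = 0.9844 (lagging, φ = 10.1°)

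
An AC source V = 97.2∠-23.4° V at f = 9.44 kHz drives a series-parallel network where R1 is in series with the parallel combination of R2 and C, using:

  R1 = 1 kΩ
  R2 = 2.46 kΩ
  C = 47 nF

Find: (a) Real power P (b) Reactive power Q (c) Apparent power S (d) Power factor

Step 1 — Angular frequency: ω = 2π·f = 2π·9440 = 5.931e+04 rad/s.
Step 2 — Component impedances:
  R1: Z = R = 1000 Ω
  R2: Z = R = 2460 Ω
  C: Z = 1/(jωC) = -j/(ω·C) = 0 - j358.7 Ω
Step 3 — Parallel branch: R2 || C = 1/(1/R2 + 1/C) = 51.22 - j351.2 Ω.
Step 4 — Series with R1: Z_total = R1 + (R2 || C) = 1051 - j351.2 Ω = 1108∠-18.5° Ω.
Step 5 — Source phasor: V = 97.2∠-23.4° V = 89.21 - j38.6 V.
Step 6 — Current: I = V / Z = 0.08737 - j0.007527 A = 0.0877∠-4.9° A.
Step 7 — Complex power: S = V·I* = 8.085 - j2.701 VA.
Step 8 — Real power: P = Re(S) = 8.085 W.
Step 9 — Reactive power: Q = Im(S) = -2.701 VAR.
Step 10 — Apparent power: |S| = 8.524 VA.
Step 11 — Power factor: PF = P/|S| = 0.9485 (leading).

(a) P = 8.085 W  (b) Q = -2.701 VAR  (c) S = 8.524 VA  (d) PF = 0.9485 (leading)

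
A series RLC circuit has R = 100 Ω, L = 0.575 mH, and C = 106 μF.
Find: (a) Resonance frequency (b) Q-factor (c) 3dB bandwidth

Step 1 — Resonance condition Im(Z)=0 gives ω₀ = 1/√(LC).
Step 2 — ω₀ = 1/√(0.000575·0.000106) = 4051 rad/s.
Step 3 — f₀ = ω₀/(2π) = 644.7 Hz.
Step 4 — Series Q: Q = ω₀L/R = 4051·0.000575/100 = 0.02329.
Step 5 — 3dB bandwidth: Δω = ω₀/Q = 1.739e+05 rad/s; BW = Δω/(2π) = 2.768e+04 Hz.

(a) f₀ = 644.7 Hz  (b) Q = 0.02329  (c) BW = 2.768e+04 Hz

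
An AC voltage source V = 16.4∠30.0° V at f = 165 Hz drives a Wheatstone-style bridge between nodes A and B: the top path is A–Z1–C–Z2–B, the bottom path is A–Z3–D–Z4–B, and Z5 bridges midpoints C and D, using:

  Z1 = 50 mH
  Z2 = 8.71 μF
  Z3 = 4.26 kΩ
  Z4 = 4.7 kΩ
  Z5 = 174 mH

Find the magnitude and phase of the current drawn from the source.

Step 1 — Angular frequency: ω = 2π·f = 2π·165 = 1037 rad/s.
Step 2 — Component impedances:
  Z1: Z = jωL = j·1037·0.05 = 0 + j51.84 Ω
  Z2: Z = 1/(jωC) = -j/(ω·C) = 0 - j110.7 Ω
  Z3: Z = R = 4260 Ω
  Z4: Z = R = 4700 Ω
  Z5: Z = jωL = j·1037·0.174 = 0 + j180.4 Ω
Step 3 — Bridge requires nodal analysis (the Z5 bridge couples midpoints C and D, so the two paths cannot be reduced to a simple series/parallel combination). Setting node B to ground and injecting 1 A at node A, the 3-node admittance system at A, C, D solves to V_A = Z_AB = 3.225 - j59.08 Ω = 59.17∠-86.9° Ω.
Step 4 — Source phasor: V = 16.4∠30.0° V = 14.2 + j8.2 V.
Step 5 — Ohm's law: I = V / Z_total = (14.2 + j8.2) / (3.225 - j59.08) = -0.1253 + j0.2472 A.
Step 6 — Convert to polar: |I| = 0.2772 A, ∠I = 116.9°.

I = 0.2772∠116.9° A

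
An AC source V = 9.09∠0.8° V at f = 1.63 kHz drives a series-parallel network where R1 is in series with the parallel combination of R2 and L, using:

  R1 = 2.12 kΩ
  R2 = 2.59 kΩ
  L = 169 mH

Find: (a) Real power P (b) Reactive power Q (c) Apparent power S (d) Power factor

Step 1 — Angular frequency: ω = 2π·f = 2π·1630 = 1.024e+04 rad/s.
Step 2 — Component impedances:
  R1: Z = R = 2120 Ω
  R2: Z = R = 2590 Ω
  L: Z = jωL = j·1.024e+04·0.169 = 0 + j1731 Ω
Step 3 — Parallel branch: R2 || L = 1/(1/R2 + 1/L) = 799.6 + j1196 Ω.
Step 4 — Series with R1: Z_total = R1 + (R2 || L) = 2920 + j1196 Ω = 3155∠22.3° Ω.
Step 5 — Source phasor: V = 9.09∠0.8° V = 9.089 + j0.1269 V.
Step 6 — Current: I = V / Z = 0.002681 - j0.001055 A = 0.002881∠-21.5° A.
Step 7 — Complex power: S = V·I* = 0.02423 + j0.009931 VA.
Step 8 — Real power: P = Re(S) = 0.02423 W.
Step 9 — Reactive power: Q = Im(S) = 0.009931 VAR.
Step 10 — Apparent power: |S| = 0.02619 VA.
Step 11 — Power factor: PF = P/|S| = 0.9253 (lagging).

(a) P = 0.02423 W  (b) Q = 0.009931 VAR  (c) S = 0.02619 VA  (d) PF = 0.9253 (lagging)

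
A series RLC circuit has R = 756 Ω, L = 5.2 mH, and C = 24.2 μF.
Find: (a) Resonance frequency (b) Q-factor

Step 1 — Resonance condition Im(Z)=0 gives ω₀ = 1/√(LC).
Step 2 — ω₀ = 1/√(0.0052·2.42e-05) = 2819 rad/s.
Step 3 — f₀ = ω₀/(2π) = 448.7 Hz.
Step 4 — Series Q: Q = ω₀L/R = 2819·0.0052/756 = 0.01939.

(a) f₀ = 448.7 Hz  (b) Q = 0.01939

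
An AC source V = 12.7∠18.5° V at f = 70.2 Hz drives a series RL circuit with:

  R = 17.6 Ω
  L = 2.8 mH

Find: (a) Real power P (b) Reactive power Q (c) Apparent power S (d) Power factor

Step 1 — Angular frequency: ω = 2π·f = 2π·70.2 = 441.1 rad/s.
Step 2 — Component impedances:
  R: Z = R = 17.6 Ω
  L: Z = jωL = j·441.1·0.0028 = 0 + j1.235 Ω
Step 3 — Series combination: Z_total = R + L = 17.6 + j1.235 Ω = 17.64∠4.0° Ω.
Step 4 — Source phasor: V = 12.7∠18.5° V = 12.04 + j4.03 V.
Step 5 — Current: I = V / Z = 0.6969 + j0.1801 A = 0.7198∠14.5° A.
Step 6 — Complex power: S = V·I* = 9.119 + j0.6399 VA.
Step 7 — Real power: P = Re(S) = 9.119 W.
Step 8 — Reactive power: Q = Im(S) = 0.6399 VAR.
Step 9 — Apparent power: |S| = 9.142 VA.
Step 10 — Power factor: PF = P/|S| = 0.9975 (lagging).

(a) P = 9.119 W  (b) Q = 0.6399 VAR  (c) S = 9.142 VA  (d) PF = 0.9975 (lagging)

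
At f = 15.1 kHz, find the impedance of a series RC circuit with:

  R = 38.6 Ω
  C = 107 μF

Step 1 — Angular frequency: ω = 2π·f = 2π·1.51e+04 = 9.488e+04 rad/s.
Step 2 — Component impedances:
  R: Z = R = 38.6 Ω
  C: Z = 1/(jωC) = -j/(ω·C) = 0 - j0.09851 Ω
Step 3 — Series combination: Z_total = R + C = 38.6 - j0.09851 Ω = 38.6∠-0.1° Ω.

Z = 38.6 - j0.09851 Ω = 38.6∠-0.1° Ω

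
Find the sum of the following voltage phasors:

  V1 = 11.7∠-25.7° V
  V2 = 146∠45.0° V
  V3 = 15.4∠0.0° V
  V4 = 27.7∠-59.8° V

Step 1 — Convert each phasor to rectangular form:
  V1 = 11.7·(cos(-25.7°) + j·sin(-25.7°)) = 10.54 - j5.074 V
  V2 = 146·(cos(45.0°) + j·sin(45.0°)) = 103.2 + j103.2 V
  V3 = 15.4·(cos(0.0°) + j·sin(0.0°)) = 15.4 V
  V4 = 27.7·(cos(-59.8°) + j·sin(-59.8°)) = 13.93 - j23.94 V
Step 2 — Sum components: V_total = 143.1 + j74.22 V.
Step 3 — Convert to polar: |V_total| = 161.2 V, ∠V_total = 27.4°.

V_total = 161.2∠27.4° V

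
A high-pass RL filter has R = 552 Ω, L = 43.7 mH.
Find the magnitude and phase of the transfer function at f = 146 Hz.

Step 1 — Angular frequency: ω = 2π·146 = 917.3 rad/s.
Step 2 — Transfer function: H(jω) = jωL/(R + jωL).
Step 3 — Numerator jωL = j·40.09; denominator R + jωL = 552 + j40.09.
Step 4 — H = 0.005246 + j0.07224.
Step 5 — Magnitude: |H| = 0.07243 (-22.8 dB); phase: φ = 85.8°.

|H| = 0.07243 (-22.8 dB), φ = 85.8°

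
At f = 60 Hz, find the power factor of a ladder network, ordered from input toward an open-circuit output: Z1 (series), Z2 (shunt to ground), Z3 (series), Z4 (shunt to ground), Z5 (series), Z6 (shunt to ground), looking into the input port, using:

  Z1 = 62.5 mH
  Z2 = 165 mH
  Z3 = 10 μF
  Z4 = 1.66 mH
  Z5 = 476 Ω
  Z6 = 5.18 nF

Step 1 — Angular frequency: ω = 2π·f = 2π·60 = 377 rad/s.
Step 2 — Component impedances:
  Z1: Z = jωL = j·377·0.0625 = 0 + j23.56 Ω
  Z2: Z = jωL = j·377·0.165 = 0 + j62.2 Ω
  Z3: Z = 1/(jωC) = -j/(ω·C) = 0 - j265.3 Ω
  Z4: Z = jωL = j·377·0.00166 = 0 + j0.6258 Ω
  Z5: Z = R = 476 Ω
  Z6: Z = 1/(jωC) = -j/(ω·C) = 0 - j5.121e+05 Ω
Step 3 — Ladder network (open output): work backward from the far end, alternating series and parallel combinations. Z_in = 0 + j104.9 Ω = 104.9∠90.0° Ω.
Step 4 — Power factor: PF = cos(φ) = Re(Z)/|Z| = 6.7126e-11/104.88 = 6.4e-13.
Step 5 — Type: Im(Z) = 104.9 ⇒ lagging (phase φ = 90.0°).

PF = 6.4e-13 (lagging, φ = 90.0°)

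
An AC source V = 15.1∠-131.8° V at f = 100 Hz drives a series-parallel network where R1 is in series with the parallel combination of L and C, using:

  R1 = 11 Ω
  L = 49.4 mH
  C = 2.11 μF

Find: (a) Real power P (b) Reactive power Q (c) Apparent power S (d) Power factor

Step 1 — Angular frequency: ω = 2π·f = 2π·100 = 628.3 rad/s.
Step 2 — Component impedances:
  R1: Z = R = 11 Ω
  L: Z = jωL = j·628.3·0.0494 = 0 + j31.04 Ω
  C: Z = 1/(jωC) = -j/(ω·C) = 0 - j754.3 Ω
Step 3 — Parallel branch: L || C = 1/(1/L + 1/C) = 0 + j32.37 Ω.
Step 4 — Series with R1: Z_total = R1 + (L || C) = 11 + j32.37 Ω = 34.19∠71.2° Ω.
Step 5 — Source phasor: V = 15.1∠-131.8° V = -10.06 - j11.26 V.
Step 6 — Current: I = V / Z = -0.4065 + j0.1728 A = 0.4417∠157.0° A.
Step 7 — Complex power: S = V·I* = 2.146 + j6.315 VA.
Step 8 — Real power: P = Re(S) = 2.146 W.
Step 9 — Reactive power: Q = Im(S) = 6.315 VAR.
Step 10 — Apparent power: |S| = 6.669 VA.
Step 11 — Power factor: PF = P/|S| = 0.3217 (lagging).

(a) P = 2.146 W  (b) Q = 6.315 VAR  (c) S = 6.669 VA  (d) PF = 0.3217 (lagging)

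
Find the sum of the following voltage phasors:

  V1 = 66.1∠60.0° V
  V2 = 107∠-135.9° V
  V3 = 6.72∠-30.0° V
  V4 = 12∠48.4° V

Step 1 — Convert each phasor to rectangular form:
  V1 = 66.1·(cos(60.0°) + j·sin(60.0°)) = 33.05 + j57.24 V
  V2 = 107·(cos(-135.9°) + j·sin(-135.9°)) = -76.84 - j74.46 V
  V3 = 6.72·(cos(-30.0°) + j·sin(-30.0°)) = 5.82 - j3.36 V
  V4 = 12·(cos(48.4°) + j·sin(48.4°)) = 7.967 + j8.974 V
Step 2 — Sum components: V_total = -30 - j11.6 V.
Step 3 — Convert to polar: |V_total| = 32.17 V, ∠V_total = -158.9°.

V_total = 32.17∠-158.9° V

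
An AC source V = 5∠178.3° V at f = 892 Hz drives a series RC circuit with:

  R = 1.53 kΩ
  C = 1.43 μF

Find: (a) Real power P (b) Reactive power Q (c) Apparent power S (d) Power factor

Step 1 — Angular frequency: ω = 2π·f = 2π·892 = 5605 rad/s.
Step 2 — Component impedances:
  R: Z = R = 1530 Ω
  C: Z = 1/(jωC) = -j/(ω·C) = 0 - j124.8 Ω
Step 3 — Series combination: Z_total = R + C = 1530 - j124.8 Ω = 1535∠-4.7° Ω.
Step 4 — Source phasor: V = 5∠178.3° V = -4.998 + j0.1483 V.
Step 5 — Current: I = V / Z = -0.003253 - j0.0001683 A = 0.003257∠-177.0° A.
Step 6 — Complex power: S = V·I* = 0.01623 - j0.001324 VA.
Step 7 — Real power: P = Re(S) = 0.01623 W.
Step 8 — Reactive power: Q = Im(S) = -0.001324 VAR.
Step 9 — Apparent power: |S| = 0.01629 VA.
Step 10 — Power factor: PF = P/|S| = 0.9967 (leading).

(a) P = 0.01623 W  (b) Q = -0.001324 VAR  (c) S = 0.01629 VA  (d) PF = 0.9967 (leading)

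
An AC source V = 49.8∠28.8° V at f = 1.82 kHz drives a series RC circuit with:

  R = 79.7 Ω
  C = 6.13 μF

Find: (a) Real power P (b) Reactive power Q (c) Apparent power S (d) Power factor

Step 1 — Angular frequency: ω = 2π·f = 2π·1820 = 1.144e+04 rad/s.
Step 2 — Component impedances:
  R: Z = R = 79.7 Ω
  C: Z = 1/(jωC) = -j/(ω·C) = 0 - j14.27 Ω
Step 3 — Series combination: Z_total = R + C = 79.7 - j14.27 Ω = 80.97∠-10.1° Ω.
Step 4 — Source phasor: V = 49.8∠28.8° V = 43.64 + j23.99 V.
Step 5 — Current: I = V / Z = 0.4783 + j0.3866 A = 0.6151∠38.9° A.
Step 6 — Complex power: S = V·I* = 30.15 - j5.397 VA.
Step 7 — Real power: P = Re(S) = 30.15 W.
Step 8 — Reactive power: Q = Im(S) = -5.397 VAR.
Step 9 — Apparent power: |S| = 30.63 VA.
Step 10 — Power factor: PF = P/|S| = 0.9844 (leading).

(a) P = 30.15 W  (b) Q = -5.397 VAR  (c) S = 30.63 VA  (d) PF = 0.9844 (leading)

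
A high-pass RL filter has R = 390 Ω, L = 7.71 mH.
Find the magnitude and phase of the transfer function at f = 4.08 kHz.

Step 1 — Angular frequency: ω = 2π·4080 = 2.564e+04 rad/s.
Step 2 — Transfer function: H(jω) = jωL/(R + jωL).
Step 3 — Numerator jωL = j·197.6; denominator R + jωL = 390 + j197.6.
Step 4 — H = 0.2044 + j0.4032.
Step 5 — Magnitude: |H| = 0.4521 (-6.9 dB); phase: φ = 63.1°.

|H| = 0.4521 (-6.9 dB), φ = 63.1°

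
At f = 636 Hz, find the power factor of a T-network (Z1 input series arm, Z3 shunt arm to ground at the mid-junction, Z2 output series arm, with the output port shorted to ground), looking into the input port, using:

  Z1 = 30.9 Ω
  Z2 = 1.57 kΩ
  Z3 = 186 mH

Step 1 — Angular frequency: ω = 2π·f = 2π·636 = 3996 rad/s.
Step 2 — Component impedances:
  Z1: Z = R = 30.9 Ω
  Z2: Z = R = 1570 Ω
  Z3: Z = jωL = j·3996·0.186 = 0 + j743.3 Ω
Step 3 — With the output port shorted to ground, the output series arm Z2 runs from the junction to ground; the shunt arm Z3 also runs from the junction to ground. They appear in parallel: Z3 || Z2 = 287.5 + j607.2 Ω.
Step 4 — Series with input arm Z1: Z_in = Z1 + (Z3 || Z2) = 318.4 + j607.2 Ω = 685.6∠62.3° Ω.
Step 5 — Power factor: PF = cos(φ) = Re(Z)/|Z| = 318.4/685.6 = 0.4644.
Step 6 — Type: Im(Z) = 607.2 ⇒ lagging (phase φ = 62.3°).

PF = 0.4644 (lagging, φ = 62.3°)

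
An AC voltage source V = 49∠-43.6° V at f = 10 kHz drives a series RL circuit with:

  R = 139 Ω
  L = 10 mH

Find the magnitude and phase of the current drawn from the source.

Step 1 — Angular frequency: ω = 2π·f = 2π·1e+04 = 6.283e+04 rad/s.
Step 2 — Component impedances:
  R: Z = R = 139 Ω
  L: Z = jωL = j·6.283e+04·0.01 = 0 + j628.3 Ω
Step 3 — Series combination: Z_total = R + L = 139 + j628.3 Ω = 643.5∠77.5° Ω.
Step 4 — Source phasor: V = 49∠-43.6° V = 35.48 - j33.79 V.
Step 5 — Ohm's law: I = V / Z_total = (35.48 - j33.79) / (139 + j628.3) = -0.03936 - j0.06518 A.
Step 6 — Convert to polar: |I| = 0.07614 A, ∠I = -121.1°.

I = 0.07614∠-121.1° A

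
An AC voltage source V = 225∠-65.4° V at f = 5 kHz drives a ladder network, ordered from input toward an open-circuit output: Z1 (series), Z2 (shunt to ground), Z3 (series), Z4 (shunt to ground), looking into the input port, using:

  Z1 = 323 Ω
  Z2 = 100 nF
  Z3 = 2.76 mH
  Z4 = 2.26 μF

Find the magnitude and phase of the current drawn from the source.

Step 1 — Angular frequency: ω = 2π·f = 2π·5000 = 3.142e+04 rad/s.
Step 2 — Component impedances:
  Z1: Z = R = 323 Ω
  Z2: Z = 1/(jωC) = -j/(ω·C) = 0 - j318.3 Ω
  Z3: Z = jωL = j·3.142e+04·0.00276 = 0 + j86.71 Ω
  Z4: Z = 1/(jωC) = -j/(ω·C) = 0 - j14.08 Ω
Step 3 — Ladder network (open output): work backward from the far end, alternating series and parallel combinations. Z_in = 323 + j94.09 Ω = 336.4∠16.2° Ω.
Step 4 — Source phasor: V = 225∠-65.4° V = 93.66 - j204.6 V.
Step 5 — Ohm's law: I = V / Z_total = (93.66 - j204.6) / (323 + j94.09) = 0.09723 - j0.6617 A.
Step 6 — Convert to polar: |I| = 0.6688 A, ∠I = -81.6°.

I = 0.6688∠-81.6° A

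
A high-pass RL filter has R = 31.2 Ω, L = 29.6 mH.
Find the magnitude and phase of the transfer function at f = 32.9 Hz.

Step 1 — Angular frequency: ω = 2π·32.9 = 206.7 rad/s.
Step 2 — Transfer function: H(jω) = jωL/(R + jωL).
Step 3 — Numerator jωL = j·6.119; denominator R + jωL = 31.2 + j6.119.
Step 4 — H = 0.03704 + j0.1889.
Step 5 — Magnitude: |H| = 0.1924 (-14.3 dB); phase: φ = 78.9°.

|H| = 0.1924 (-14.3 dB), φ = 78.9°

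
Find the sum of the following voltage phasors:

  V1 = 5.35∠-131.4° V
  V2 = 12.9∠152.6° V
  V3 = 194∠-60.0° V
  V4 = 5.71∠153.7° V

Step 1 — Convert each phasor to rectangular form:
  V1 = 5.35·(cos(-131.4°) + j·sin(-131.4°)) = -3.538 - j4.013 V
  V2 = 12.9·(cos(152.6°) + j·sin(152.6°)) = -11.45 + j5.937 V
  V3 = 194·(cos(-60.0°) + j·sin(-60.0°)) = 97 - j168 V
  V4 = 5.71·(cos(153.7°) + j·sin(153.7°)) = -5.119 + j2.53 V
Step 2 — Sum components: V_total = 76.89 - j163.6 V.
Step 3 — Convert to polar: |V_total| = 180.7 V, ∠V_total = -64.8°.

V_total = 180.7∠-64.8° V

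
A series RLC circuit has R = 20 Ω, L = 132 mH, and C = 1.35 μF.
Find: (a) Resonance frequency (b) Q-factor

Step 1 — Resonance condition Im(Z)=0 gives ω₀ = 1/√(LC).
Step 2 — ω₀ = 1/√(0.132·1.35e-06) = 2369 rad/s.
Step 3 — f₀ = ω₀/(2π) = 377 Hz.
Step 4 — Series Q: Q = ω₀L/R = 2369·0.132/20 = 15.63.

(a) f₀ = 377 Hz  (b) Q = 15.63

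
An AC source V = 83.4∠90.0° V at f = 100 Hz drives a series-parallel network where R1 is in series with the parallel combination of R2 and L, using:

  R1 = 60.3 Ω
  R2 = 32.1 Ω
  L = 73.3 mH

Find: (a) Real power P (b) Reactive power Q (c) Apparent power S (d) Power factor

Step 1 — Angular frequency: ω = 2π·f = 2π·100 = 628.3 rad/s.
Step 2 — Component impedances:
  R1: Z = R = 60.3 Ω
  R2: Z = R = 32.1 Ω
  L: Z = jωL = j·628.3·0.0733 = 0 + j46.06 Ω
Step 3 — Parallel branch: R2 || L = 1/(1/R2 + 1/L) = 21.6 + j15.06 Ω.
Step 4 — Series with R1: Z_total = R1 + (R2 || L) = 81.9 + j15.06 Ω = 83.28∠10.4° Ω.
Step 5 — Source phasor: V = 83.4∠90.0° V = 0 + j83.4 V.
Step 6 — Current: I = V / Z = 0.1811 + j0.985 A = 1.001∠79.6° A.
Step 7 — Complex power: S = V·I* = 82.15 + j15.1 VA.
Step 8 — Real power: P = Re(S) = 82.15 W.
Step 9 — Reactive power: Q = Im(S) = 15.1 VAR.
Step 10 — Apparent power: |S| = 83.52 VA.
Step 11 — Power factor: PF = P/|S| = 0.9835 (lagging).

(a) P = 82.15 W  (b) Q = 15.1 VAR  (c) S = 83.52 VA  (d) PF = 0.9835 (lagging)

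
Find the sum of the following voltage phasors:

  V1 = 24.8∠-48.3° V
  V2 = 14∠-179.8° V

Step 1 — Convert each phasor to rectangular form:
  V1 = 24.8·(cos(-48.3°) + j·sin(-48.3°)) = 16.5 - j18.52 V
  V2 = 14·(cos(-179.8°) + j·sin(-179.8°)) = -14 - j0.04887 V
Step 2 — Sum components: V_total = 2.498 - j18.57 V.
Step 3 — Convert to polar: |V_total| = 18.73 V, ∠V_total = -82.3°.

V_total = 18.73∠-82.3° V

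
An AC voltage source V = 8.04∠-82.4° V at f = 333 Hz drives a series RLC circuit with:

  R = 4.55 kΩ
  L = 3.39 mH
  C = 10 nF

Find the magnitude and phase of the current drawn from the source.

Step 1 — Angular frequency: ω = 2π·f = 2π·333 = 2092 rad/s.
Step 2 — Component impedances:
  R: Z = R = 4550 Ω
  L: Z = jωL = j·2092·0.00339 = 0 + j7.093 Ω
  C: Z = 1/(jωC) = -j/(ω·C) = 0 - j4.779e+04 Ω
Step 3 — Series combination: Z_total = R + L + C = 4550 - j4.779e+04 Ω = 4.8e+04∠-84.6° Ω.
Step 4 — Source phasor: V = 8.04∠-82.4° V = 1.063 - j7.969 V.
Step 5 — Ohm's law: I = V / Z_total = (1.063 - j7.969) / (4550 - j4.779e+04) = 0.0001674 + j6.316e-06 A.
Step 6 — Convert to polar: |I| = 0.0001675 A, ∠I = 2.2°.

I = 0.0001675∠2.2° A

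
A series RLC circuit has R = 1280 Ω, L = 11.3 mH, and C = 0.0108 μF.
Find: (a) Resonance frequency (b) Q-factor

Step 1 — Resonance condition Im(Z)=0 gives ω₀ = 1/√(LC).
Step 2 — ω₀ = 1/√(0.0113·1.08e-08) = 9.052e+04 rad/s.
Step 3 — f₀ = ω₀/(2π) = 1.441e+04 Hz.
Step 4 — Series Q: Q = ω₀L/R = 9.052e+04·0.0113/1280 = 0.7991.

(a) f₀ = 1.441e+04 Hz  (b) Q = 0.7991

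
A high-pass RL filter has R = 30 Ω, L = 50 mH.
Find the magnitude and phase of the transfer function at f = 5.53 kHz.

Step 1 — Angular frequency: ω = 2π·5530 = 3.475e+04 rad/s.
Step 2 — Transfer function: H(jω) = jωL/(R + jωL).
Step 3 — Numerator jωL = j·1737; denominator R + jωL = 30 + j1737.
Step 4 — H = 0.9997 + j0.01726.
Step 5 — Magnitude: |H| = 0.9999 (-0.0 dB); phase: φ = 1.0°.

|H| = 0.9999 (-0.0 dB), φ = 1.0°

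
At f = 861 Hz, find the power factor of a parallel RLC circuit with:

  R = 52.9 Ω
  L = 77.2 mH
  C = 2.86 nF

Step 1 — Angular frequency: ω = 2π·f = 2π·861 = 5410 rad/s.
Step 2 — Component impedances:
  R: Z = R = 52.9 Ω
  L: Z = jωL = j·5410·0.0772 = 0 + j417.6 Ω
  C: Z = 1/(jωC) = -j/(ω·C) = 0 - j6.463e+04 Ω
Step 3 — Parallel combination: 1/Z_total = 1/R + 1/L + 1/C; Z_total = 52.08 + j6.553 Ω = 52.49∠7.2° Ω.
Step 4 — Power factor: PF = cos(φ) = Re(Z)/|Z| = 52.08/52.49 = 0.9922.
Step 5 — Type: Im(Z) = 6.553 ⇒ lagging (phase φ = 7.2°).

PF = 0.9922 (lagging, φ = 7.2°)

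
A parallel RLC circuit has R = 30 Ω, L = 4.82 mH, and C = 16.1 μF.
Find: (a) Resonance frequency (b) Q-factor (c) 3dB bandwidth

Step 1 — Resonance: ω₀ = 1/√(LC) = 1/√(0.00482·1.61e-05) = 3590 rad/s.
Step 2 — f₀ = ω₀/(2π) = 571.3 Hz.
Step 3 — Parallel Q: Q = R/(ω₀L) = 30/(3590·0.00482) = 1.734.
Step 4 — Bandwidth: Δω = ω₀/Q = 2070 rad/s; BW = Δω/(2π) = 329.5 Hz.

(a) f₀ = 571.3 Hz  (b) Q = 1.734  (c) BW = 329.5 Hz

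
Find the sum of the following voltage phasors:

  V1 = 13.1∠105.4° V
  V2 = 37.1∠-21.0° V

Step 1 — Convert each phasor to rectangular form:
  V1 = 13.1·(cos(105.4°) + j·sin(105.4°)) = -3.479 + j12.63 V
  V2 = 37.1·(cos(-21.0°) + j·sin(-21.0°)) = 34.64 - j13.3 V
Step 2 — Sum components: V_total = 31.16 - j0.6658 V.
Step 3 — Convert to polar: |V_total| = 31.16 V, ∠V_total = -1.2°.

V_total = 31.16∠-1.2° V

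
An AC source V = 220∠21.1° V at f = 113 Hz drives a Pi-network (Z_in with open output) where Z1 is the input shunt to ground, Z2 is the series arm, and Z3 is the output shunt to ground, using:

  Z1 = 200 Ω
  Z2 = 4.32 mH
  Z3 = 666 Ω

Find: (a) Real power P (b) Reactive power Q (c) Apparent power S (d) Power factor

Step 1 — Angular frequency: ω = 2π·f = 2π·113 = 710 rad/s.
Step 2 — Component impedances:
  Z1: Z = R = 200 Ω
  Z2: Z = jωL = j·710·0.00432 = 0 + j3.067 Ω
  Z3: Z = R = 666 Ω
Step 3 — With open output, the series arm Z2 and the output shunt Z3 appear in series to ground: Z2 + Z3 = 666 + j3.067 Ω.
Step 4 — Parallel with input shunt Z1: Z_in = Z1 || (Z2 + Z3) = 153.8 + j0.1636 Ω = 153.8∠0.1° Ω.
Step 5 — Source phasor: V = 220∠21.1° V = 205.2 + j79.2 V.
Step 6 — Current: I = V / Z = 1.335 + j0.5135 A = 1.43∠21.0° A.
Step 7 — Complex power: S = V·I* = 314.7 + j0.3347 VA.
Step 8 — Real power: P = Re(S) = 314.7 W.
Step 9 — Reactive power: Q = Im(S) = 0.3347 VAR.
Step 10 — Apparent power: |S| = 314.7 VA.
Step 11 — Power factor: PF = P/|S| = 1 (lagging).

(a) P = 314.7 W  (b) Q = 0.3347 VAR  (c) S = 314.7 VA  (d) PF = 1 (lagging)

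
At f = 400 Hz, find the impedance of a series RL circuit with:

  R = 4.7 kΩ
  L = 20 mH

Step 1 — Angular frequency: ω = 2π·f = 2π·400 = 2513 rad/s.
Step 2 — Component impedances:
  R: Z = R = 4700 Ω
  L: Z = jωL = j·2513·0.02 = 0 + j50.27 Ω
Step 3 — Series combination: Z_total = R + L = 4700 + j50.27 Ω = 4700∠0.6° Ω.

Z = 4700 + j50.27 Ω = 4700∠0.6° Ω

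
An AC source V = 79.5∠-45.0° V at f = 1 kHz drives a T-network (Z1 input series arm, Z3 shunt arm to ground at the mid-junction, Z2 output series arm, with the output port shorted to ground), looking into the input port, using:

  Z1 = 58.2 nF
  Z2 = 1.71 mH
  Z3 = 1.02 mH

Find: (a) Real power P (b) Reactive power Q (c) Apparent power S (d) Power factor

Step 1 — Angular frequency: ω = 2π·f = 2π·1000 = 6283 rad/s.
Step 2 — Component impedances:
  Z1: Z = 1/(jωC) = -j/(ω·C) = 0 - j2735 Ω
  Z2: Z = jωL = j·6283·0.00171 = 0 + j10.74 Ω
  Z3: Z = jωL = j·6283·0.00102 = 0 + j6.409 Ω
Step 3 — With the output port shorted to ground, the output series arm Z2 runs from the junction to ground; the shunt arm Z3 also runs from the junction to ground. They appear in parallel: Z3 || Z2 = 0 + j4.014 Ω.
Step 4 — Series with input arm Z1: Z_in = Z1 + (Z3 || Z2) = 0 - j2731 Ω = 2731∠-90.0° Ω.
Step 5 — Source phasor: V = 79.5∠-45.0° V = 56.21 - j56.21 V.
Step 6 — Current: I = V / Z = 0.02059 + j0.02059 A = 0.02911∠45.0° A.
Step 7 — Complex power: S = V·I* = 0 - j2.315 VA.
Step 8 — Real power: P = Re(S) = 0 W.
Step 9 — Reactive power: Q = Im(S) = -2.315 VAR.
Step 10 — Apparent power: |S| = 2.315 VA.
Step 11 — Power factor: PF = P/|S| = 0 (leading).

(a) P = 0 W  (b) Q = -2.315 VAR  (c) S = 2.315 VA  (d) PF = 0 (leading)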